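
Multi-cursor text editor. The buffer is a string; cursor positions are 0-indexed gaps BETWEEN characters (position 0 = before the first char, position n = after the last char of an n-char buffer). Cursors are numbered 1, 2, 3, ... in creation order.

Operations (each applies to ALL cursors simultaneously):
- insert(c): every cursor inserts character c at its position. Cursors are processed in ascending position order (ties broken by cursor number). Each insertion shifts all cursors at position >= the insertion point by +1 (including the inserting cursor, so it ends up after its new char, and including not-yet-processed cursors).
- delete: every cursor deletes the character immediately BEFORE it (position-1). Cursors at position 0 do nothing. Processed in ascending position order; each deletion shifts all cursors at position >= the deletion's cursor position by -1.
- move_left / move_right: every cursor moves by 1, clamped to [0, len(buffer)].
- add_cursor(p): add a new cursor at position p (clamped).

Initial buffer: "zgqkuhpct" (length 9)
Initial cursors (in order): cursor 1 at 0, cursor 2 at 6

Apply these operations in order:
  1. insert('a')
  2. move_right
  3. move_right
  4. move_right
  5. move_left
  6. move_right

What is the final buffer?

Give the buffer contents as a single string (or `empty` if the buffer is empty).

Answer: azgqkuhapct

Derivation:
After op 1 (insert('a')): buffer="azgqkuhapct" (len 11), cursors c1@1 c2@8, authorship 1......2...
After op 2 (move_right): buffer="azgqkuhapct" (len 11), cursors c1@2 c2@9, authorship 1......2...
After op 3 (move_right): buffer="azgqkuhapct" (len 11), cursors c1@3 c2@10, authorship 1......2...
After op 4 (move_right): buffer="azgqkuhapct" (len 11), cursors c1@4 c2@11, authorship 1......2...
After op 5 (move_left): buffer="azgqkuhapct" (len 11), cursors c1@3 c2@10, authorship 1......2...
After op 6 (move_right): buffer="azgqkuhapct" (len 11), cursors c1@4 c2@11, authorship 1......2...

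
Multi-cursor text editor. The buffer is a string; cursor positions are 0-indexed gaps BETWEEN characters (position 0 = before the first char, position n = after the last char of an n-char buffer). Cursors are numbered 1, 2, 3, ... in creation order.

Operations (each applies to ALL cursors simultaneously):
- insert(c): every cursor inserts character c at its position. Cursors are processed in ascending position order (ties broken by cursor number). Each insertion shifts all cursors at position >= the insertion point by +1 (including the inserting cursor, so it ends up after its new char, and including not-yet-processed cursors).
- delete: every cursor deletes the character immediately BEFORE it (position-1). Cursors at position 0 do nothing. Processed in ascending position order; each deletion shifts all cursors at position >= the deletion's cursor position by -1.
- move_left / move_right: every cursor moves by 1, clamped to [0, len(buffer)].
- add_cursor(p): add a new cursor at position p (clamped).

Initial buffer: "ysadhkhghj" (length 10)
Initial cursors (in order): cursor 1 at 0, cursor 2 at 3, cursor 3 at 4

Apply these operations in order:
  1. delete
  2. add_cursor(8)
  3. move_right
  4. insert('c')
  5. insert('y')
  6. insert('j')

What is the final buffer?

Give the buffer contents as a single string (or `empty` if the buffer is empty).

After op 1 (delete): buffer="yshkhghj" (len 8), cursors c1@0 c2@2 c3@2, authorship ........
After op 2 (add_cursor(8)): buffer="yshkhghj" (len 8), cursors c1@0 c2@2 c3@2 c4@8, authorship ........
After op 3 (move_right): buffer="yshkhghj" (len 8), cursors c1@1 c2@3 c3@3 c4@8, authorship ........
After op 4 (insert('c')): buffer="ycshcckhghjc" (len 12), cursors c1@2 c2@6 c3@6 c4@12, authorship .1..23.....4
After op 5 (insert('y')): buffer="ycyshccyykhghjcy" (len 16), cursors c1@3 c2@9 c3@9 c4@16, authorship .11..2323.....44
After op 6 (insert('j')): buffer="ycyjshccyyjjkhghjcyj" (len 20), cursors c1@4 c2@12 c3@12 c4@20, authorship .111..232323.....444

Answer: ycyjshccyyjjkhghjcyj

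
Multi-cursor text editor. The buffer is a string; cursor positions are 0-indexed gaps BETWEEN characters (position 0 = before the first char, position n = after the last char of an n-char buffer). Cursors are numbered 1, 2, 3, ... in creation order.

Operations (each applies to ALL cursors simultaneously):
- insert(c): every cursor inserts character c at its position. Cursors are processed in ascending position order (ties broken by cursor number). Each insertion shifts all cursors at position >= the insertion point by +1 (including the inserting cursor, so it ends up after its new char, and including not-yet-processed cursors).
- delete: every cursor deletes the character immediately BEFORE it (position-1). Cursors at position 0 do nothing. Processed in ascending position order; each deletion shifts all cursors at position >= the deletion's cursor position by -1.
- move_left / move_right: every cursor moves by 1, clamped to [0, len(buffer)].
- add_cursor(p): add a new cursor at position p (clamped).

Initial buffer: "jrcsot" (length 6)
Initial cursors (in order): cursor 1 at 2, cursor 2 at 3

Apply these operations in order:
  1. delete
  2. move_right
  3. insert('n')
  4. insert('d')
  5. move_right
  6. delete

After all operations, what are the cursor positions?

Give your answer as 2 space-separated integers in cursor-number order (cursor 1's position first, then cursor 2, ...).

Answer: 5 5

Derivation:
After op 1 (delete): buffer="jsot" (len 4), cursors c1@1 c2@1, authorship ....
After op 2 (move_right): buffer="jsot" (len 4), cursors c1@2 c2@2, authorship ....
After op 3 (insert('n')): buffer="jsnnot" (len 6), cursors c1@4 c2@4, authorship ..12..
After op 4 (insert('d')): buffer="jsnnddot" (len 8), cursors c1@6 c2@6, authorship ..1212..
After op 5 (move_right): buffer="jsnnddot" (len 8), cursors c1@7 c2@7, authorship ..1212..
After op 6 (delete): buffer="jsnndt" (len 6), cursors c1@5 c2@5, authorship ..121.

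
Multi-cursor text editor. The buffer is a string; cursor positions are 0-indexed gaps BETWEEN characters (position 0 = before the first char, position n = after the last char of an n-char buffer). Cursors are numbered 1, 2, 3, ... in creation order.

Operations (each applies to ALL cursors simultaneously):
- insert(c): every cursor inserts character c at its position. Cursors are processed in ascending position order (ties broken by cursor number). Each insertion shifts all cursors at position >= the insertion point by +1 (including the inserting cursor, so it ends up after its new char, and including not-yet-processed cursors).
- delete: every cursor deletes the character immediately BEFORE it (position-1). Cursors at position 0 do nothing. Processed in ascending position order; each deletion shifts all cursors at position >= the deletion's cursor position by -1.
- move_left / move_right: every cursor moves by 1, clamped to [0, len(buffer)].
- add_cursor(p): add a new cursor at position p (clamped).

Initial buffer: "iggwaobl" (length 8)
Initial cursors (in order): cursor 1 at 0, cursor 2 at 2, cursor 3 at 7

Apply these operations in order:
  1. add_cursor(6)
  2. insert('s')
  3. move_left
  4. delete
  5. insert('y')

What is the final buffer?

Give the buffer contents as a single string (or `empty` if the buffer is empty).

Answer: ysiysgwaysysl

Derivation:
After op 1 (add_cursor(6)): buffer="iggwaobl" (len 8), cursors c1@0 c2@2 c4@6 c3@7, authorship ........
After op 2 (insert('s')): buffer="sigsgwaosbsl" (len 12), cursors c1@1 c2@4 c4@9 c3@11, authorship 1..2....4.3.
After op 3 (move_left): buffer="sigsgwaosbsl" (len 12), cursors c1@0 c2@3 c4@8 c3@10, authorship 1..2....4.3.
After op 4 (delete): buffer="sisgwassl" (len 9), cursors c1@0 c2@2 c4@6 c3@7, authorship 1.2...43.
After op 5 (insert('y')): buffer="ysiysgwaysysl" (len 13), cursors c1@1 c2@4 c4@9 c3@11, authorship 11.22...4433.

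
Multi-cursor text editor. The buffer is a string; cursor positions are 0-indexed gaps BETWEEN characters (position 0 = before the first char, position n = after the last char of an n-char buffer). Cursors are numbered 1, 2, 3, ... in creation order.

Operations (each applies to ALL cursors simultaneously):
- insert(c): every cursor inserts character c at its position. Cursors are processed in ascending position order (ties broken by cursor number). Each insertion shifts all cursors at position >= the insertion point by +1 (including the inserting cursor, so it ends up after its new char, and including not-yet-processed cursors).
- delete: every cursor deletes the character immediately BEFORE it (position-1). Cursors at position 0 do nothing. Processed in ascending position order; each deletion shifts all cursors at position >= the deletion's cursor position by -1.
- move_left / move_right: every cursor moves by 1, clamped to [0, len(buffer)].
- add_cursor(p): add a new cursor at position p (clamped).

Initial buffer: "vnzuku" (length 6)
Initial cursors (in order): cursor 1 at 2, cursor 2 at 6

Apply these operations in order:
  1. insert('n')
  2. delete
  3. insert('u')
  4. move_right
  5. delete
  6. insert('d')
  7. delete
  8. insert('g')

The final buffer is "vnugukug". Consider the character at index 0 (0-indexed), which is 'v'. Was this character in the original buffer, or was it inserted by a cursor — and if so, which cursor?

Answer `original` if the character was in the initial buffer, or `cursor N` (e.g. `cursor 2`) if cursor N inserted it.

After op 1 (insert('n')): buffer="vnnzukun" (len 8), cursors c1@3 c2@8, authorship ..1....2
After op 2 (delete): buffer="vnzuku" (len 6), cursors c1@2 c2@6, authorship ......
After op 3 (insert('u')): buffer="vnuzukuu" (len 8), cursors c1@3 c2@8, authorship ..1....2
After op 4 (move_right): buffer="vnuzukuu" (len 8), cursors c1@4 c2@8, authorship ..1....2
After op 5 (delete): buffer="vnuuku" (len 6), cursors c1@3 c2@6, authorship ..1...
After op 6 (insert('d')): buffer="vnudukud" (len 8), cursors c1@4 c2@8, authorship ..11...2
After op 7 (delete): buffer="vnuuku" (len 6), cursors c1@3 c2@6, authorship ..1...
After op 8 (insert('g')): buffer="vnugukug" (len 8), cursors c1@4 c2@8, authorship ..11...2
Authorship (.=original, N=cursor N): . . 1 1 . . . 2
Index 0: author = original

Answer: original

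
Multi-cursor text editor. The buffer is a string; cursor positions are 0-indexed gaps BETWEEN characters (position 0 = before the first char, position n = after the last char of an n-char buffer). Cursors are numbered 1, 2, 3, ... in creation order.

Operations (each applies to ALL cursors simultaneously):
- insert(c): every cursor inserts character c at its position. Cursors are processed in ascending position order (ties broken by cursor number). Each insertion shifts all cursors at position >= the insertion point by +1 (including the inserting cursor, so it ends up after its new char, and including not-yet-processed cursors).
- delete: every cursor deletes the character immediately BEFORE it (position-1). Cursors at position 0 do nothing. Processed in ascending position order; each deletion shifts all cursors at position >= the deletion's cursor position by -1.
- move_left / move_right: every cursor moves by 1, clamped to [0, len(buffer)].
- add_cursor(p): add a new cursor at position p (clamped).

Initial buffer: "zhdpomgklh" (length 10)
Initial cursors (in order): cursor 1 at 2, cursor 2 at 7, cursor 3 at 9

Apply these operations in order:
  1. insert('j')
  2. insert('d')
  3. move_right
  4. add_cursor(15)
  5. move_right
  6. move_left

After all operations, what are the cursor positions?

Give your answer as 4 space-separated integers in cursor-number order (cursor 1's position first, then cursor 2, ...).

Answer: 5 12 15 15

Derivation:
After op 1 (insert('j')): buffer="zhjdpomgjkljh" (len 13), cursors c1@3 c2@9 c3@12, authorship ..1.....2..3.
After op 2 (insert('d')): buffer="zhjddpomgjdkljdh" (len 16), cursors c1@4 c2@11 c3@15, authorship ..11.....22..33.
After op 3 (move_right): buffer="zhjddpomgjdkljdh" (len 16), cursors c1@5 c2@12 c3@16, authorship ..11.....22..33.
After op 4 (add_cursor(15)): buffer="zhjddpomgjdkljdh" (len 16), cursors c1@5 c2@12 c4@15 c3@16, authorship ..11.....22..33.
After op 5 (move_right): buffer="zhjddpomgjdkljdh" (len 16), cursors c1@6 c2@13 c3@16 c4@16, authorship ..11.....22..33.
After op 6 (move_left): buffer="zhjddpomgjdkljdh" (len 16), cursors c1@5 c2@12 c3@15 c4@15, authorship ..11.....22..33.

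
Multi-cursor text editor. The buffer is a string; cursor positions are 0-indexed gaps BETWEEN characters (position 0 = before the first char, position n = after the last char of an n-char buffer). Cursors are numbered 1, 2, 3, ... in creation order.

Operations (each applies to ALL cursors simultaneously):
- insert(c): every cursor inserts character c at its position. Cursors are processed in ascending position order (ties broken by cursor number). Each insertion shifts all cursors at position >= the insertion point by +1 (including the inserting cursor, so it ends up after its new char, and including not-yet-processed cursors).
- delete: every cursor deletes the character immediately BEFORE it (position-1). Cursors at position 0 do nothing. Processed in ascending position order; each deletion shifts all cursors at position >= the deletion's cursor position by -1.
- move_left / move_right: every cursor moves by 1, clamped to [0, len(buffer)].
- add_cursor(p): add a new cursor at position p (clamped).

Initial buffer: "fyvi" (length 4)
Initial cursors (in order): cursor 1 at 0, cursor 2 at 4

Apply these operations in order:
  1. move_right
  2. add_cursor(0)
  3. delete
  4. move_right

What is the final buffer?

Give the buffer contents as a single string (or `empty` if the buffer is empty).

After op 1 (move_right): buffer="fyvi" (len 4), cursors c1@1 c2@4, authorship ....
After op 2 (add_cursor(0)): buffer="fyvi" (len 4), cursors c3@0 c1@1 c2@4, authorship ....
After op 3 (delete): buffer="yv" (len 2), cursors c1@0 c3@0 c2@2, authorship ..
After op 4 (move_right): buffer="yv" (len 2), cursors c1@1 c3@1 c2@2, authorship ..

Answer: yv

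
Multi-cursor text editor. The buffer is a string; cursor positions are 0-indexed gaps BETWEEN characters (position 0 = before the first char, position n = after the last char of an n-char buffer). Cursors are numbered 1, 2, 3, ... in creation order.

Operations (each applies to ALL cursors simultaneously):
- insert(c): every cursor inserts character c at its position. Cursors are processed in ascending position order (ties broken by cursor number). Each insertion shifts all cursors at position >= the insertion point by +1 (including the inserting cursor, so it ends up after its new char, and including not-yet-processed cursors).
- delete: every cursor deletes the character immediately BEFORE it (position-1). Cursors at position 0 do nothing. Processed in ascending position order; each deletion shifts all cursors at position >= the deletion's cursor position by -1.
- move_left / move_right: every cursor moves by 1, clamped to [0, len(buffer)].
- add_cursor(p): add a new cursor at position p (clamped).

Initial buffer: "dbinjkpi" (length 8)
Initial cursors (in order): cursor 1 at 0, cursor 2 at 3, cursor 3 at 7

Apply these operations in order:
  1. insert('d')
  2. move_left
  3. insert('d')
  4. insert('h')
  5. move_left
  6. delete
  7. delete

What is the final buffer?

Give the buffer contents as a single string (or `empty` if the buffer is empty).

After op 1 (insert('d')): buffer="ddbidnjkpdi" (len 11), cursors c1@1 c2@5 c3@10, authorship 1...2....3.
After op 2 (move_left): buffer="ddbidnjkpdi" (len 11), cursors c1@0 c2@4 c3@9, authorship 1...2....3.
After op 3 (insert('d')): buffer="dddbiddnjkpddi" (len 14), cursors c1@1 c2@6 c3@12, authorship 11...22....33.
After op 4 (insert('h')): buffer="dhddbidhdnjkpdhdi" (len 17), cursors c1@2 c2@8 c3@15, authorship 111...222....333.
After op 5 (move_left): buffer="dhddbidhdnjkpdhdi" (len 17), cursors c1@1 c2@7 c3@14, authorship 111...222....333.
After op 6 (delete): buffer="hddbihdnjkphdi" (len 14), cursors c1@0 c2@5 c3@11, authorship 11...22....33.
After op 7 (delete): buffer="hddbhdnjkhdi" (len 12), cursors c1@0 c2@4 c3@9, authorship 11..22...33.

Answer: hddbhdnjkhdi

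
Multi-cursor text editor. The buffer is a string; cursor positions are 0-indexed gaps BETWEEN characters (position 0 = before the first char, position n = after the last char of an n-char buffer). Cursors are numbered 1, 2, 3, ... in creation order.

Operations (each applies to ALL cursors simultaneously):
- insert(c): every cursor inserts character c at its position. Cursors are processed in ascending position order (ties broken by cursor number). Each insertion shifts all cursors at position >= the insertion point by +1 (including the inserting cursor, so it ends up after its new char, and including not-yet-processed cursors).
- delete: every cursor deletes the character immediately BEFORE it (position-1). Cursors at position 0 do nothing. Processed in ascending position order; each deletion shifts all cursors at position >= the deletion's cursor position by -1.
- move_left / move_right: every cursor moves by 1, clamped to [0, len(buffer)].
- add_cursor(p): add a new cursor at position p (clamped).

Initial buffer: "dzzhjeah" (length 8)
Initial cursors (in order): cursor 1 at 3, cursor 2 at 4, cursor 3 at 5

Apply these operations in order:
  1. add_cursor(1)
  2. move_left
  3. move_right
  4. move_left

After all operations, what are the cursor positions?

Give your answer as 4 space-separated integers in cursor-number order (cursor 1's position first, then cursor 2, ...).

Answer: 2 3 4 0

Derivation:
After op 1 (add_cursor(1)): buffer="dzzhjeah" (len 8), cursors c4@1 c1@3 c2@4 c3@5, authorship ........
After op 2 (move_left): buffer="dzzhjeah" (len 8), cursors c4@0 c1@2 c2@3 c3@4, authorship ........
After op 3 (move_right): buffer="dzzhjeah" (len 8), cursors c4@1 c1@3 c2@4 c3@5, authorship ........
After op 4 (move_left): buffer="dzzhjeah" (len 8), cursors c4@0 c1@2 c2@3 c3@4, authorship ........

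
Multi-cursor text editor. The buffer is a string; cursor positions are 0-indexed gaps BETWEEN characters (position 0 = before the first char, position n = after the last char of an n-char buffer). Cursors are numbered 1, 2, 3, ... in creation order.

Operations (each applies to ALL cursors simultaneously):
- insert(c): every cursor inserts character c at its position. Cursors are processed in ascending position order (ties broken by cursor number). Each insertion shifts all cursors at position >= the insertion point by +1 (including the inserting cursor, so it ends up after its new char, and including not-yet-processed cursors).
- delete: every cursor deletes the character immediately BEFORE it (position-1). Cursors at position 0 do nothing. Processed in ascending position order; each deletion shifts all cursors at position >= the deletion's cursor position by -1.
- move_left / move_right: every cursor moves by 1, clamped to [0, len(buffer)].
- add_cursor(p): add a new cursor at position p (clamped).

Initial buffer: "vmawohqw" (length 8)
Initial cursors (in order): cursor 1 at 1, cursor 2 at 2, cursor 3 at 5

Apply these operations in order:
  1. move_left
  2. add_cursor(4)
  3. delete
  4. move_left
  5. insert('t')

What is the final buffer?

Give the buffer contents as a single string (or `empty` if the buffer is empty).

Answer: ttttmohqw

Derivation:
After op 1 (move_left): buffer="vmawohqw" (len 8), cursors c1@0 c2@1 c3@4, authorship ........
After op 2 (add_cursor(4)): buffer="vmawohqw" (len 8), cursors c1@0 c2@1 c3@4 c4@4, authorship ........
After op 3 (delete): buffer="mohqw" (len 5), cursors c1@0 c2@0 c3@1 c4@1, authorship .....
After op 4 (move_left): buffer="mohqw" (len 5), cursors c1@0 c2@0 c3@0 c4@0, authorship .....
After op 5 (insert('t')): buffer="ttttmohqw" (len 9), cursors c1@4 c2@4 c3@4 c4@4, authorship 1234.....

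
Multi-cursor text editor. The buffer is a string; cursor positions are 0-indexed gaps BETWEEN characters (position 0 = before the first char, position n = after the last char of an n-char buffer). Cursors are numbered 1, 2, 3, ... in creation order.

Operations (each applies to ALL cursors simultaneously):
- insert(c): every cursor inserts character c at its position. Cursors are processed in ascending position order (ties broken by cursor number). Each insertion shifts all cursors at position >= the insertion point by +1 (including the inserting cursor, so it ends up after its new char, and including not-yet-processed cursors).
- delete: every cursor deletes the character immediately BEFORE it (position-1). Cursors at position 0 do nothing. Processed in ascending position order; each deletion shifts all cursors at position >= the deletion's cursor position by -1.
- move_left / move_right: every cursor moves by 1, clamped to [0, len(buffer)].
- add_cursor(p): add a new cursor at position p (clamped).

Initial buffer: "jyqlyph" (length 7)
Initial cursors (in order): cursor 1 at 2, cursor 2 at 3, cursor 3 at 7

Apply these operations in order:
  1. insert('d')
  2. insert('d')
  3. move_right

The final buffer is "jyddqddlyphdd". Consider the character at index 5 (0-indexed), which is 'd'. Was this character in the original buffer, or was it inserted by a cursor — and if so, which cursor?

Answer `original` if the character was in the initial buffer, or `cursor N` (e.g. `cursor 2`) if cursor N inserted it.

Answer: cursor 2

Derivation:
After op 1 (insert('d')): buffer="jydqdlyphd" (len 10), cursors c1@3 c2@5 c3@10, authorship ..1.2....3
After op 2 (insert('d')): buffer="jyddqddlyphdd" (len 13), cursors c1@4 c2@7 c3@13, authorship ..11.22....33
After op 3 (move_right): buffer="jyddqddlyphdd" (len 13), cursors c1@5 c2@8 c3@13, authorship ..11.22....33
Authorship (.=original, N=cursor N): . . 1 1 . 2 2 . . . . 3 3
Index 5: author = 2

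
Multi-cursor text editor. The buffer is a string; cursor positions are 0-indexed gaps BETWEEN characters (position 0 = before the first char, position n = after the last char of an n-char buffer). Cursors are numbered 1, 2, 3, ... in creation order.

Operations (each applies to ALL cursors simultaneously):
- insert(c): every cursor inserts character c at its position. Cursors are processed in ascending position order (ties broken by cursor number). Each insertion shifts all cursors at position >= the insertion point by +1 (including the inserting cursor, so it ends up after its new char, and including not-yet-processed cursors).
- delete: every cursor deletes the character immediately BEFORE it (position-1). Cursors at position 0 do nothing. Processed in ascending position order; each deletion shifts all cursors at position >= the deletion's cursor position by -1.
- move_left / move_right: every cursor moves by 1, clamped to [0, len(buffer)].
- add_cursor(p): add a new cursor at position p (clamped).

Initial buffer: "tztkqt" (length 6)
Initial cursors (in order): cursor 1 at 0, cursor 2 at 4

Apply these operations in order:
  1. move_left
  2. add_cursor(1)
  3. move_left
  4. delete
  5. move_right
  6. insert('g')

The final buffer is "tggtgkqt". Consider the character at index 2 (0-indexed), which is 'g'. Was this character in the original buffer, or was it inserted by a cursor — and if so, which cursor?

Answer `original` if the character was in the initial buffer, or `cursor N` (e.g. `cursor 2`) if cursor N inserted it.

After op 1 (move_left): buffer="tztkqt" (len 6), cursors c1@0 c2@3, authorship ......
After op 2 (add_cursor(1)): buffer="tztkqt" (len 6), cursors c1@0 c3@1 c2@3, authorship ......
After op 3 (move_left): buffer="tztkqt" (len 6), cursors c1@0 c3@0 c2@2, authorship ......
After op 4 (delete): buffer="ttkqt" (len 5), cursors c1@0 c3@0 c2@1, authorship .....
After op 5 (move_right): buffer="ttkqt" (len 5), cursors c1@1 c3@1 c2@2, authorship .....
After op 6 (insert('g')): buffer="tggtgkqt" (len 8), cursors c1@3 c3@3 c2@5, authorship .13.2...
Authorship (.=original, N=cursor N): . 1 3 . 2 . . .
Index 2: author = 3

Answer: cursor 3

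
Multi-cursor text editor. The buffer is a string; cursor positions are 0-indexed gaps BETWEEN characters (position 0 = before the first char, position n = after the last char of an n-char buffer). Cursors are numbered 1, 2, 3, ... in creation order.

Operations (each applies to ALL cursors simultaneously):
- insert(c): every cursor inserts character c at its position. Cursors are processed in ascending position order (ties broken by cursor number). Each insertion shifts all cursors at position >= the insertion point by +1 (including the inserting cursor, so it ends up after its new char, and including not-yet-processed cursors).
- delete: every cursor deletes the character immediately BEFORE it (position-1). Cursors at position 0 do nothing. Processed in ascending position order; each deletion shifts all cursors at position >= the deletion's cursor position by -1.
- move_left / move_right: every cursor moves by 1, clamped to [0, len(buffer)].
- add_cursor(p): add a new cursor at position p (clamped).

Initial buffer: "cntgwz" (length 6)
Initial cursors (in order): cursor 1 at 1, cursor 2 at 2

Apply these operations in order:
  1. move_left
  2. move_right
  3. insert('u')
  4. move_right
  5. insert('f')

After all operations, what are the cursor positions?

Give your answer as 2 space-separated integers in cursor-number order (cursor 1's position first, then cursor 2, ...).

Answer: 4 7

Derivation:
After op 1 (move_left): buffer="cntgwz" (len 6), cursors c1@0 c2@1, authorship ......
After op 2 (move_right): buffer="cntgwz" (len 6), cursors c1@1 c2@2, authorship ......
After op 3 (insert('u')): buffer="cunutgwz" (len 8), cursors c1@2 c2@4, authorship .1.2....
After op 4 (move_right): buffer="cunutgwz" (len 8), cursors c1@3 c2@5, authorship .1.2....
After op 5 (insert('f')): buffer="cunfutfgwz" (len 10), cursors c1@4 c2@7, authorship .1.12.2...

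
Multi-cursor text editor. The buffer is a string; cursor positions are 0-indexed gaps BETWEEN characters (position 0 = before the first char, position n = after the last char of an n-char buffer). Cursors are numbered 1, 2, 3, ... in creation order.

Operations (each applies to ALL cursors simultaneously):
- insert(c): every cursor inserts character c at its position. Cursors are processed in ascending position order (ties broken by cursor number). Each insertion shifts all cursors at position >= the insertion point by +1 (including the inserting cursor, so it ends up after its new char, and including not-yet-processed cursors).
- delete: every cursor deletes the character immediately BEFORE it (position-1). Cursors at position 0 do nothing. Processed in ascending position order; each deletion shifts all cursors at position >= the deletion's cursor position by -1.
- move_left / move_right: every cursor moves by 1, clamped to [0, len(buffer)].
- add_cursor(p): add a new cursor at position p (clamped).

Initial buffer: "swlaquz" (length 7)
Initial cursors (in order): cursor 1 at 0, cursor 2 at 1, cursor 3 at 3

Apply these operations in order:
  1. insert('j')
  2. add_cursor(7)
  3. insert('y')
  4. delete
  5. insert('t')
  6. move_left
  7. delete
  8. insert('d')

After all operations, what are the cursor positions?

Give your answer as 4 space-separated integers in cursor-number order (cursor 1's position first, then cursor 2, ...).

Answer: 1 4 8 10

Derivation:
After op 1 (insert('j')): buffer="jsjwljaquz" (len 10), cursors c1@1 c2@3 c3@6, authorship 1.2..3....
After op 2 (add_cursor(7)): buffer="jsjwljaquz" (len 10), cursors c1@1 c2@3 c3@6 c4@7, authorship 1.2..3....
After op 3 (insert('y')): buffer="jysjywljyayquz" (len 14), cursors c1@2 c2@5 c3@9 c4@11, authorship 11.22..33.4...
After op 4 (delete): buffer="jsjwljaquz" (len 10), cursors c1@1 c2@3 c3@6 c4@7, authorship 1.2..3....
After op 5 (insert('t')): buffer="jtsjtwljtatquz" (len 14), cursors c1@2 c2@5 c3@9 c4@11, authorship 11.22..33.4...
After op 6 (move_left): buffer="jtsjtwljtatquz" (len 14), cursors c1@1 c2@4 c3@8 c4@10, authorship 11.22..33.4...
After op 7 (delete): buffer="tstwlttquz" (len 10), cursors c1@0 c2@2 c3@5 c4@6, authorship 1.2..34...
After op 8 (insert('d')): buffer="dtsdtwldtdtquz" (len 14), cursors c1@1 c2@4 c3@8 c4@10, authorship 11.22..3344...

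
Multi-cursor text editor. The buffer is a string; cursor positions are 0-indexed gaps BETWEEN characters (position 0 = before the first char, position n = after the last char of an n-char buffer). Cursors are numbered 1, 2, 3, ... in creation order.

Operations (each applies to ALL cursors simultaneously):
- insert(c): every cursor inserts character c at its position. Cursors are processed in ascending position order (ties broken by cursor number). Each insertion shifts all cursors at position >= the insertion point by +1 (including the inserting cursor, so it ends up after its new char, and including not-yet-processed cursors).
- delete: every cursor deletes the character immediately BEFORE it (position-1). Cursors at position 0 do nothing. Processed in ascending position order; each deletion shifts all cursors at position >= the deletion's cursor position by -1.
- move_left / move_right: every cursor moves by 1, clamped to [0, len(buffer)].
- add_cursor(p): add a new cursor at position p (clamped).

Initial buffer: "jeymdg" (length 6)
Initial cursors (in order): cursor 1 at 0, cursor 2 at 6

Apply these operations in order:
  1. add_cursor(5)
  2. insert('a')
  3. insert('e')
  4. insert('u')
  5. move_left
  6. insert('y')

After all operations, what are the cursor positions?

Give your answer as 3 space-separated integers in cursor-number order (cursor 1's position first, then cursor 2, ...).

After op 1 (add_cursor(5)): buffer="jeymdg" (len 6), cursors c1@0 c3@5 c2@6, authorship ......
After op 2 (insert('a')): buffer="ajeymdaga" (len 9), cursors c1@1 c3@7 c2@9, authorship 1.....3.2
After op 3 (insert('e')): buffer="aejeymdaegae" (len 12), cursors c1@2 c3@9 c2@12, authorship 11.....33.22
After op 4 (insert('u')): buffer="aeujeymdaeugaeu" (len 15), cursors c1@3 c3@11 c2@15, authorship 111.....333.222
After op 5 (move_left): buffer="aeujeymdaeugaeu" (len 15), cursors c1@2 c3@10 c2@14, authorship 111.....333.222
After op 6 (insert('y')): buffer="aeyujeymdaeyugaeyu" (len 18), cursors c1@3 c3@12 c2@17, authorship 1111.....3333.2222

Answer: 3 17 12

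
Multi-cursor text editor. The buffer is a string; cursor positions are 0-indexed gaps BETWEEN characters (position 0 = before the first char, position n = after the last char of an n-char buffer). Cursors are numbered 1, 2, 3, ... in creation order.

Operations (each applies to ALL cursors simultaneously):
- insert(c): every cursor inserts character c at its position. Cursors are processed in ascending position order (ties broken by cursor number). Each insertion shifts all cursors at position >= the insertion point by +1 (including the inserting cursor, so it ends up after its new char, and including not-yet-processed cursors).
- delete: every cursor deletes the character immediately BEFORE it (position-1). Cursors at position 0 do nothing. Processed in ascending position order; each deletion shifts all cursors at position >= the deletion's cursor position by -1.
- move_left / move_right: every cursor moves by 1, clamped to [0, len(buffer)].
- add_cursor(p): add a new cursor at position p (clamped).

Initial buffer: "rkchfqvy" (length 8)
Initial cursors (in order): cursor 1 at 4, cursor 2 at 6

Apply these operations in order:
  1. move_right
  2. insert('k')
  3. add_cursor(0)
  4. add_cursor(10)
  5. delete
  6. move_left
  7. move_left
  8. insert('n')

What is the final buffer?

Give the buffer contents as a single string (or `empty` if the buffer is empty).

Answer: nrkcnhfnnqv

Derivation:
After op 1 (move_right): buffer="rkchfqvy" (len 8), cursors c1@5 c2@7, authorship ........
After op 2 (insert('k')): buffer="rkchfkqvky" (len 10), cursors c1@6 c2@9, authorship .....1..2.
After op 3 (add_cursor(0)): buffer="rkchfkqvky" (len 10), cursors c3@0 c1@6 c2@9, authorship .....1..2.
After op 4 (add_cursor(10)): buffer="rkchfkqvky" (len 10), cursors c3@0 c1@6 c2@9 c4@10, authorship .....1..2.
After op 5 (delete): buffer="rkchfqv" (len 7), cursors c3@0 c1@5 c2@7 c4@7, authorship .......
After op 6 (move_left): buffer="rkchfqv" (len 7), cursors c3@0 c1@4 c2@6 c4@6, authorship .......
After op 7 (move_left): buffer="rkchfqv" (len 7), cursors c3@0 c1@3 c2@5 c4@5, authorship .......
After op 8 (insert('n')): buffer="nrkcnhfnnqv" (len 11), cursors c3@1 c1@5 c2@9 c4@9, authorship 3...1..24..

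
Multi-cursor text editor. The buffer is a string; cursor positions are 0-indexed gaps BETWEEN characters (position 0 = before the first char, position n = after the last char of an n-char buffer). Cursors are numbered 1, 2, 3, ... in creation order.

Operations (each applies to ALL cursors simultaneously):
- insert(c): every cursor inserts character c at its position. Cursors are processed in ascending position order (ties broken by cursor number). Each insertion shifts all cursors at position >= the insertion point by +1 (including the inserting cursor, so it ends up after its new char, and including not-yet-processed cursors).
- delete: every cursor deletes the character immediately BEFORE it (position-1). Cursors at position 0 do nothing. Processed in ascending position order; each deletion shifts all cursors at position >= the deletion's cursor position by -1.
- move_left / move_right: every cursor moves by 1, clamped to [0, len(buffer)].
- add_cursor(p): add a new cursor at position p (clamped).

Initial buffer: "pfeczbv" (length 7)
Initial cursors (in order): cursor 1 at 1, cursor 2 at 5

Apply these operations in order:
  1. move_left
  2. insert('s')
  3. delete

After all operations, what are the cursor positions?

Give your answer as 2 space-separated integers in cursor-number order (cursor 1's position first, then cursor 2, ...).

Answer: 0 4

Derivation:
After op 1 (move_left): buffer="pfeczbv" (len 7), cursors c1@0 c2@4, authorship .......
After op 2 (insert('s')): buffer="spfecszbv" (len 9), cursors c1@1 c2@6, authorship 1....2...
After op 3 (delete): buffer="pfeczbv" (len 7), cursors c1@0 c2@4, authorship .......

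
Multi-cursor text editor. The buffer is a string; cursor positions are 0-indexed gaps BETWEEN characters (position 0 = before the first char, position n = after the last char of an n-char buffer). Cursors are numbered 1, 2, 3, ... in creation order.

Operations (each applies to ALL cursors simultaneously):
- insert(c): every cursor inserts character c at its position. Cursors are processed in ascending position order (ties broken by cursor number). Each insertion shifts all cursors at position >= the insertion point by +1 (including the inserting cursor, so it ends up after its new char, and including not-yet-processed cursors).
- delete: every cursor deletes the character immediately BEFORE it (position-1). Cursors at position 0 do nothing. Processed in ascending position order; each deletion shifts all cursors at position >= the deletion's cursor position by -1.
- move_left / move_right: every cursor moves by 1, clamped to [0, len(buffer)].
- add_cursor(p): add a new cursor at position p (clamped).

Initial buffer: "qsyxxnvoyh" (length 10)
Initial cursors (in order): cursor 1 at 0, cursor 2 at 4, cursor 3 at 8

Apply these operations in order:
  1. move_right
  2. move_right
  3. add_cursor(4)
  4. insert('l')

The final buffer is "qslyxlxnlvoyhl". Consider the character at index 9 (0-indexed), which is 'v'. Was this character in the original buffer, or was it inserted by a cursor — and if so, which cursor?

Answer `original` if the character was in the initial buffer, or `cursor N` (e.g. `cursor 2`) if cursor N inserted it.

After op 1 (move_right): buffer="qsyxxnvoyh" (len 10), cursors c1@1 c2@5 c3@9, authorship ..........
After op 2 (move_right): buffer="qsyxxnvoyh" (len 10), cursors c1@2 c2@6 c3@10, authorship ..........
After op 3 (add_cursor(4)): buffer="qsyxxnvoyh" (len 10), cursors c1@2 c4@4 c2@6 c3@10, authorship ..........
After op 4 (insert('l')): buffer="qslyxlxnlvoyhl" (len 14), cursors c1@3 c4@6 c2@9 c3@14, authorship ..1..4..2....3
Authorship (.=original, N=cursor N): . . 1 . . 4 . . 2 . . . . 3
Index 9: author = original

Answer: original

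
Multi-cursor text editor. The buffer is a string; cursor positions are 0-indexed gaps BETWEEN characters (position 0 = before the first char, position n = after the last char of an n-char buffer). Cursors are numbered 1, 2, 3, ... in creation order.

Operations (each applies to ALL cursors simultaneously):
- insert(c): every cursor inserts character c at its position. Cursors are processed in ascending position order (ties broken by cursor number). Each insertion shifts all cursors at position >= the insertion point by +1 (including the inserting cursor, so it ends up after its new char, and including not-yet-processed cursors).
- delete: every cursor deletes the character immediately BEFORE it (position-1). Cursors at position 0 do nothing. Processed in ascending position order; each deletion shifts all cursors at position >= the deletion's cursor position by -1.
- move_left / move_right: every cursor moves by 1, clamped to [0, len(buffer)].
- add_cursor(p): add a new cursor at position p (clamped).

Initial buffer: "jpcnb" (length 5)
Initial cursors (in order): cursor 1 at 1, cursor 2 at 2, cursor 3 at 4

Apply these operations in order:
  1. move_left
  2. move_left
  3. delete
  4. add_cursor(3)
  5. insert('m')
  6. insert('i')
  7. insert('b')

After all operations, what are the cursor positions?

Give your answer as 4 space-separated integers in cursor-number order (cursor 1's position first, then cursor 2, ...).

After op 1 (move_left): buffer="jpcnb" (len 5), cursors c1@0 c2@1 c3@3, authorship .....
After op 2 (move_left): buffer="jpcnb" (len 5), cursors c1@0 c2@0 c3@2, authorship .....
After op 3 (delete): buffer="jcnb" (len 4), cursors c1@0 c2@0 c3@1, authorship ....
After op 4 (add_cursor(3)): buffer="jcnb" (len 4), cursors c1@0 c2@0 c3@1 c4@3, authorship ....
After op 5 (insert('m')): buffer="mmjmcnmb" (len 8), cursors c1@2 c2@2 c3@4 c4@7, authorship 12.3..4.
After op 6 (insert('i')): buffer="mmiijmicnmib" (len 12), cursors c1@4 c2@4 c3@7 c4@11, authorship 1212.33..44.
After op 7 (insert('b')): buffer="mmiibbjmibcnmibb" (len 16), cursors c1@6 c2@6 c3@10 c4@15, authorship 121212.333..444.

Answer: 6 6 10 15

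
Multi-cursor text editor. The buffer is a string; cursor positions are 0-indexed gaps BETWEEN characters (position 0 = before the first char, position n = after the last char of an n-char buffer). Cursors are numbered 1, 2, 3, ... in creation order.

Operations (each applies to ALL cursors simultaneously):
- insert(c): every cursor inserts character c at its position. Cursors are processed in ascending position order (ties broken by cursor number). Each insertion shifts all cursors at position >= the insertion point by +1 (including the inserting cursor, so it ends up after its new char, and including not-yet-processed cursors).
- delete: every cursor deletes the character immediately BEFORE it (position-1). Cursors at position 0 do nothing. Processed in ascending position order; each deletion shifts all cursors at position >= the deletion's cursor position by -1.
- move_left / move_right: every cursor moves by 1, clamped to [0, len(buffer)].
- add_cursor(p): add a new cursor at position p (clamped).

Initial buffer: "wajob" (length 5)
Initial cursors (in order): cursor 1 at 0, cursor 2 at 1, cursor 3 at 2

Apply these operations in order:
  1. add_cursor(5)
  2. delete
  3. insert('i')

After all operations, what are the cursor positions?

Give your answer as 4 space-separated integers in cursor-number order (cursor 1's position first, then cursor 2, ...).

After op 1 (add_cursor(5)): buffer="wajob" (len 5), cursors c1@0 c2@1 c3@2 c4@5, authorship .....
After op 2 (delete): buffer="jo" (len 2), cursors c1@0 c2@0 c3@0 c4@2, authorship ..
After op 3 (insert('i')): buffer="iiijoi" (len 6), cursors c1@3 c2@3 c3@3 c4@6, authorship 123..4

Answer: 3 3 3 6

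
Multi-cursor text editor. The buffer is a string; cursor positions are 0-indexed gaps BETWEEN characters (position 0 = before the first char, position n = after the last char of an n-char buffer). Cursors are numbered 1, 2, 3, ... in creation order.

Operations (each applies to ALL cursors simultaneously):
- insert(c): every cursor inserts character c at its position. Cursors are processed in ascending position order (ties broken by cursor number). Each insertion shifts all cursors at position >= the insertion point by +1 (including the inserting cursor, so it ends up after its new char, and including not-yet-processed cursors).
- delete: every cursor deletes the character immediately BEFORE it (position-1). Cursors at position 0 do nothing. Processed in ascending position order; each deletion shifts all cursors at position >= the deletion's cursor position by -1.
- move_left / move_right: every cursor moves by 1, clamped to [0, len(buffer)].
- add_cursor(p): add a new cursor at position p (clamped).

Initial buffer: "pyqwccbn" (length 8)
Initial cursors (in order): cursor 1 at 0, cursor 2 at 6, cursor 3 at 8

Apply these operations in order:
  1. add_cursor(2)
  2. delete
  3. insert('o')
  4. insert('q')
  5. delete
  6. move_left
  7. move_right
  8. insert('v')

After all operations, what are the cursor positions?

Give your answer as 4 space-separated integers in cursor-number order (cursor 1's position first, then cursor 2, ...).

Answer: 2 10 13 5

Derivation:
After op 1 (add_cursor(2)): buffer="pyqwccbn" (len 8), cursors c1@0 c4@2 c2@6 c3@8, authorship ........
After op 2 (delete): buffer="pqwcb" (len 5), cursors c1@0 c4@1 c2@4 c3@5, authorship .....
After op 3 (insert('o')): buffer="opoqwcobo" (len 9), cursors c1@1 c4@3 c2@7 c3@9, authorship 1.4...2.3
After op 4 (insert('q')): buffer="oqpoqqwcoqboq" (len 13), cursors c1@2 c4@5 c2@10 c3@13, authorship 11.44...22.33
After op 5 (delete): buffer="opoqwcobo" (len 9), cursors c1@1 c4@3 c2@7 c3@9, authorship 1.4...2.3
After op 6 (move_left): buffer="opoqwcobo" (len 9), cursors c1@0 c4@2 c2@6 c3@8, authorship 1.4...2.3
After op 7 (move_right): buffer="opoqwcobo" (len 9), cursors c1@1 c4@3 c2@7 c3@9, authorship 1.4...2.3
After op 8 (insert('v')): buffer="ovpovqwcovbov" (len 13), cursors c1@2 c4@5 c2@10 c3@13, authorship 11.44...22.33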